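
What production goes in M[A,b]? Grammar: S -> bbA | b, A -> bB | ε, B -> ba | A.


For [A, b]: 'b' ∈ FIRST(bB)
Entry: A -> bB


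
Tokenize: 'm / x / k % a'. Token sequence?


Scan left to right, longest-match per lexeme
Tokens: ID(m), OP(/), ID(x), OP(/), ID(k), OP(%), ID(a)


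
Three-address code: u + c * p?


Break into single-operator statements:
t1 = c * p
t2 = u + t1


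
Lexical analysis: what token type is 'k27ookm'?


Pattern: letter/underscore followed by alphanumerics, not a keyword
Type: IDENTIFIER


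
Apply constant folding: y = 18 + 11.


18 + 11 = 29 at compile time
Optimized: y = 29


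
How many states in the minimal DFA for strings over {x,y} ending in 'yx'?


Track the longest suffix of input matching a prefix of 'yx': 3 classes (prefixes of length 0..2)
Minimal DFA: 3 states


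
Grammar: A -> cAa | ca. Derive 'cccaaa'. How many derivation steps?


Derivation: A => cAa => ccAaa => cccaaa
Steps: 3


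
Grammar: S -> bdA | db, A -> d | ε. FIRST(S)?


Per alternative of S: FIRST(bdA) = {b}; FIRST(db) = {d}
FIRST(S) = {b, d}


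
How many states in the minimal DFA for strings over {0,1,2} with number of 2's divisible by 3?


Track (count of 2) mod 3: states 0..2, accept at 0
Minimal DFA: 3 states


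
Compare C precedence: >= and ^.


'>=' is relational (level 7); '^' is bitwise XOR (level 4)
Higher level binds tighter
'>=' has higher precedence than '^'


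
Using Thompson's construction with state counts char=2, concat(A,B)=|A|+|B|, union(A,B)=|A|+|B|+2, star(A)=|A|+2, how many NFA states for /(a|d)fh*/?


Syntax tree has 4 char leaf(s), 1 union(s), 1 star(s)
chars contribute 4×2 = 8; each union adds +2; each star adds +2
Total: 8 + 2 + 2 = 12 states


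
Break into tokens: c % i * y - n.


Scan left to right, longest-match per lexeme
Tokens: ID(c), OP(%), ID(i), OP(*), ID(y), OP(-), ID(n)


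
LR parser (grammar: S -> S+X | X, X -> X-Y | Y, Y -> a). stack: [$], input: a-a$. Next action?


no handle on stack; shift 'a'
Action: shift


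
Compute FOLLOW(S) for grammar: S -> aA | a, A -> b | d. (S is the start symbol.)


$ ∈ FOLLOW(S). For each A -> αBβ: add FIRST(β)\{ε} to FOLLOW(B); if β nullable, add FOLLOW(A).
FOLLOW(S) = {$}


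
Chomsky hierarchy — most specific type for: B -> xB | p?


Right-linear: every RHS is a terminal or a terminal followed by one nonterminal
Classification: Type 3 (Regular)


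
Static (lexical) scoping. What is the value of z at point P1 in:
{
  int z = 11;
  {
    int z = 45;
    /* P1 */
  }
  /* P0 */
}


z declared in the same block as P1
z = 45


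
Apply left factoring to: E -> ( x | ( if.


Common prefix: '('
Factored: E -> ( E', E' -> x | if


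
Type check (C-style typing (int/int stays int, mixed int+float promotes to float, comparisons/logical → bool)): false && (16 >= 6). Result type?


Operand types: bool && bool
Rule: logical operators take bool operands and yield bool
Result type: bool


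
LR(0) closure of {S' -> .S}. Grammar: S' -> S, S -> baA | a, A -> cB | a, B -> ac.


Start: S' -> .S
For each item with dot before a nonterminal B, add B -> .γ for every B-production
Closure: [S' -> .S, S -> .baA, S -> .a]


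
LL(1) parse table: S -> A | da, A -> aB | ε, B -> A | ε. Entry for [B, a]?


For [B, a]: 'a' ∈ FIRST(A)
Entry: B -> A


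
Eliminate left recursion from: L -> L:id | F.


Left-recursive alternatives: L:id; non-recursive: F
Introduce L': L -> FL', L' -> :idL' | ε


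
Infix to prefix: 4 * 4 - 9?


left-to-right (same/higher precedence on left): tree is (- (* 4 4) 9)
Prefix: - * 4 4 9


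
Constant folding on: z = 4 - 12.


4 - 12 = -8 at compile time
Optimized: z = -8


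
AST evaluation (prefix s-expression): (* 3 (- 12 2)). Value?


Evaluate inner: (- 12 2) = 10
Evaluate root: (* 3 10) = 30
Result: 30


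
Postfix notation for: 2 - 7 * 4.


* has higher precedence, evaluate 7*4 first
Postfix: 2 7 4 * -


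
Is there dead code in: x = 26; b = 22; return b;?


x is assigned but never read
Dead: 'x = 26'


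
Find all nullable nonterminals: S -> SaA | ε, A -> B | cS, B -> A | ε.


A nonterminal is nullable iff some alternative derives ε (directly, or every symbol in it is nullable)
Nullable: {A, B, S}


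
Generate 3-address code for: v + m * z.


Break into single-operator statements:
t1 = m * z
t2 = v + t1


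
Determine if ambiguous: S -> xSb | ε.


balanced x^n…b^n: each string has a unique parse
Unambiguous


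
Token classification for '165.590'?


Pattern: digits with a decimal point
Type: FLOAT_LITERAL


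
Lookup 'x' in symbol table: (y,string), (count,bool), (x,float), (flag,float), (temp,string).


Lookup 'x' → type float


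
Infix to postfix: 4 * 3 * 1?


Left to right (same or higher precedence on left)
Postfix: 4 3 * 1 *


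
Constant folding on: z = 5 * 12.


5 * 12 = 60 at compile time
Optimized: z = 60


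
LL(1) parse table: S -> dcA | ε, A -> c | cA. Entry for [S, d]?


For [S, d]: 'd' ∈ FIRST(dcA)
Entry: S -> dcA


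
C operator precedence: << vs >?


'<<' is shift (level 8); '>' is relational (level 7)
Higher level binds tighter
'<<' has higher precedence than '>'


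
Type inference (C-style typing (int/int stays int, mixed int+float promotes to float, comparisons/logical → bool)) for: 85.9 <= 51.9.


Operand types: float <= float
Rule: comparison yields bool
Result type: bool


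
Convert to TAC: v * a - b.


Break into single-operator statements:
t1 = v * a
t2 = t1 - b


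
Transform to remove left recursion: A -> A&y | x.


Left-recursive alternatives: A&y; non-recursive: x
Introduce A': A -> xA', A' -> &yA' | ε


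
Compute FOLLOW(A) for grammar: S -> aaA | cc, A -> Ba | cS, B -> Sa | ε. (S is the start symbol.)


$ ∈ FOLLOW(S). For each A -> αBβ: add FIRST(β)\{ε} to FOLLOW(B); if β nullable, add FOLLOW(A).
FOLLOW(A) = {$, a}


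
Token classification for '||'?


Pattern: operator symbol
Type: OPERATOR


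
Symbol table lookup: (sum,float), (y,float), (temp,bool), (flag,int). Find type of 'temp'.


Lookup 'temp' → type bool


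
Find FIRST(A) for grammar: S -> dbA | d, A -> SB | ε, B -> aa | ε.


Per alternative of A: FIRST(SB) = {d}; FIRST(ε) = {ε}
FIRST(A) = {d, ε}


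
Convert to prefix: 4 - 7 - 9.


left-to-right (same/higher precedence on left): tree is (- (- 4 7) 9)
Prefix: - - 4 7 9


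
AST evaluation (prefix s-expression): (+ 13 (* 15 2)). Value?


Evaluate inner: (* 15 2) = 30
Evaluate root: (+ 13 30) = 43
Result: 43


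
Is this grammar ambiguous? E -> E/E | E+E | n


'n/n+n' has two parse trees (no precedence encoded between / and +)
Ambiguous


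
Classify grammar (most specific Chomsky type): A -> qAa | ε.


Single nonterminal LHS, but q^n a^n is not regular
Classification: Type 2 (Context-Free)


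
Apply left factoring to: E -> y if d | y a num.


Common prefix: 'y'
Factored: E -> y E', E' -> if d | a num


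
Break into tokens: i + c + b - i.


Scan left to right, longest-match per lexeme
Tokens: ID(i), OP(+), ID(c), OP(+), ID(b), OP(-), ID(i)


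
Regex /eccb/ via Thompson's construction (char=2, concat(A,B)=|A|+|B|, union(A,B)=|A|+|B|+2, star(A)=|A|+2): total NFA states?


Syntax tree has 4 char leaf(s), 0 union(s), 0 star(s)
chars contribute 4×2 = 8; each union adds +2; each star adds +2
Total: 8 + 0 + 0 = 8 states


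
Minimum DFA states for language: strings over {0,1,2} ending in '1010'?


Track the longest suffix of input matching a prefix of '1010': 5 classes (prefixes of length 0..4)
Minimal DFA: 5 states


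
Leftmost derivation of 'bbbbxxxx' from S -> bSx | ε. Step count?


Derivation: S => bSx => bbSxx => bbbSxxx => bbbbSxxxx => bbbbxxxx
Steps: 5


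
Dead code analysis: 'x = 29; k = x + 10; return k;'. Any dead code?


x is read by k's definition; k is returned
No dead code


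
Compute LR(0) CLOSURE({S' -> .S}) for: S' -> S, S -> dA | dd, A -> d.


Start: S' -> .S
For each item with dot before a nonterminal B, add B -> .γ for every B-production
Closure: [S' -> .S, S -> .dA, S -> .dd]


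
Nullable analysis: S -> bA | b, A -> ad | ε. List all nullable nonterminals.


A nonterminal is nullable iff some alternative derives ε (directly, or every symbol in it is nullable)
Nullable: {A}


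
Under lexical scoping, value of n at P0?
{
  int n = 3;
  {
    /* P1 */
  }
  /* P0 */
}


n declared in the same block as P0
n = 3


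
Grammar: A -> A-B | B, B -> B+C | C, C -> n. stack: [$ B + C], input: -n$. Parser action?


handle 'B+C' on top
Action: reduce (B -> B+C)


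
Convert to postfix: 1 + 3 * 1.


* has higher precedence, evaluate 3*1 first
Postfix: 1 3 1 * +


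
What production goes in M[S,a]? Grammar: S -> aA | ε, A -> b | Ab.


For [S, a]: 'a' ∈ FIRST(aA)
Entry: S -> aA


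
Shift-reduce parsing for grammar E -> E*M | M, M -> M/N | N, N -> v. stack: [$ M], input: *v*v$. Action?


lookahead ∉ {/} so M won't extend; reduce E -> M
Action: reduce (E -> M)


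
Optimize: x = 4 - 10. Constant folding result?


4 - 10 = -6 at compile time
Optimized: x = -6


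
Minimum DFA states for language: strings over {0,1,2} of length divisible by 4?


Track length mod 4: states 0..3, accept at 0
Minimal DFA: 4 states


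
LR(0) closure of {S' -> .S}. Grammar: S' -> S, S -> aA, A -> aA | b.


Start: S' -> .S
For each item with dot before a nonterminal B, add B -> .γ for every B-production
Closure: [S' -> .S, S -> .aA]


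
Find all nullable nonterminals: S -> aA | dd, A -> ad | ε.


A nonterminal is nullable iff some alternative derives ε (directly, or every symbol in it is nullable)
Nullable: {A}


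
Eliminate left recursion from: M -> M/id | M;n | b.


Left-recursive alternatives: M/id, M;n; non-recursive: b
Introduce M': M -> bM', M' -> /idM' | ;nM' | ε


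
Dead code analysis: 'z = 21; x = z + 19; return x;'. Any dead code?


z is read by x's definition; x is returned
No dead code


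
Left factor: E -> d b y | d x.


Common prefix: 'd'
Factored: E -> d E', E' -> b y | x


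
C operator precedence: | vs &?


'&' is bitwise AND (level 5); '|' is bitwise OR (level 3)
Higher level binds tighter
'&' has higher precedence than '|'


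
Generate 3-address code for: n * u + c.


Break into single-operator statements:
t1 = n * u
t2 = t1 + c


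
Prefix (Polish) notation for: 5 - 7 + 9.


left-to-right (same/higher precedence on left): tree is (+ (- 5 7) 9)
Prefix: + - 5 7 9


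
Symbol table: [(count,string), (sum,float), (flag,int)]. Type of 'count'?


Lookup 'count' → type string


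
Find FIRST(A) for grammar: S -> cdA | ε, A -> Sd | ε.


Per alternative of A: FIRST(Sd) = {c, d}; FIRST(ε) = {ε}
FIRST(A) = {c, d, ε}


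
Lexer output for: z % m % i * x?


Scan left to right, longest-match per lexeme
Tokens: ID(z), OP(%), ID(m), OP(%), ID(i), OP(*), ID(x)


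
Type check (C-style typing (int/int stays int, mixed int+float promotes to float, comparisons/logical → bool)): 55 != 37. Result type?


Operand types: int != int
Rule: comparison yields bool
Result type: bool


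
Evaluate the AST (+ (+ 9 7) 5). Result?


Evaluate inner: (+ 9 7) = 16
Evaluate root: (+ 16 5) = 21
Result: 21


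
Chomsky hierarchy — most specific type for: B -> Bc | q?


Left-linear: every RHS is a terminal or one nonterminal followed by a terminal
Classification: Type 3 (Regular)


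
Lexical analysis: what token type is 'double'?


Pattern: reserved word
Type: KEYWORD


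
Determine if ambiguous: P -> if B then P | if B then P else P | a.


dangling else: 'if B then if B then a else a' parses two ways
Ambiguous


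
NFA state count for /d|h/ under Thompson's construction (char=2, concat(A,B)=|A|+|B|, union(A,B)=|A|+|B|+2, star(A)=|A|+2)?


Syntax tree has 2 char leaf(s), 1 union(s), 0 star(s)
chars contribute 2×2 = 4; each union adds +2; each star adds +2
Total: 4 + 2 + 0 = 6 states


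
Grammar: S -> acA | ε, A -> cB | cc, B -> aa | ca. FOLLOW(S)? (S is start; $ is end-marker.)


$ ∈ FOLLOW(S). For each A -> αBβ: add FIRST(β)\{ε} to FOLLOW(B); if β nullable, add FOLLOW(A).
FOLLOW(S) = {$}


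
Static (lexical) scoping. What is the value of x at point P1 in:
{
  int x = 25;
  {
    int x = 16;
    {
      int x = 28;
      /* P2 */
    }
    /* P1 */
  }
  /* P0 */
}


x declared in the same block as P1
x = 16


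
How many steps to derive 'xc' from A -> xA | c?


Derivation: A => xA => xc
Steps: 2


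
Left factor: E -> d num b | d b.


Common prefix: 'd'
Factored: E -> d E', E' -> num b | b


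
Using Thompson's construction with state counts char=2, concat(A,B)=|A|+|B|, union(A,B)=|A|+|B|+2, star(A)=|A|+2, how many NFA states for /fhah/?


Syntax tree has 4 char leaf(s), 0 union(s), 0 star(s)
chars contribute 4×2 = 8; each union adds +2; each star adds +2
Total: 8 + 0 + 0 = 8 states


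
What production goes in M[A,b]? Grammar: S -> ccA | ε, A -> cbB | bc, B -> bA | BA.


For [A, b]: 'b' ∈ FIRST(bc)
Entry: A -> bc


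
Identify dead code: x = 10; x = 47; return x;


first assignment to x is overwritten before any read
Dead: 'x = 10'


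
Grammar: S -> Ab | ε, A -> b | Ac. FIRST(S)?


Per alternative of S: FIRST(Ab) = {b}; FIRST(ε) = {ε}
FIRST(S) = {b, ε}


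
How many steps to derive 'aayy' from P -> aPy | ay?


Derivation: P => aPy => aayy
Steps: 2


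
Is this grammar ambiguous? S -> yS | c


right-linear, alternatives start with distinct terminals 'y' vs 'c': unique leftmost derivation
Unambiguous


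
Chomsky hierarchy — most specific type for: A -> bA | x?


Right-linear: every RHS is a terminal or a terminal followed by one nonterminal
Classification: Type 3 (Regular)


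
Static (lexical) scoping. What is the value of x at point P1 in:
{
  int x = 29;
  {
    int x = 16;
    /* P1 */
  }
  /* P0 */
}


x declared in the same block as P1
x = 16


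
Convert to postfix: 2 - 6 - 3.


Left to right (same or higher precedence on left)
Postfix: 2 6 - 3 -


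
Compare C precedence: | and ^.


'^' is bitwise XOR (level 4); '|' is bitwise OR (level 3)
Higher level binds tighter
'^' has higher precedence than '|'


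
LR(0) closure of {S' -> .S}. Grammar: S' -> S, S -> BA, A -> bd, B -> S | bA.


Start: S' -> .S
For each item with dot before a nonterminal B, add B -> .γ for every B-production
Closure: [S' -> .S, S -> .BA, B -> .S, B -> .bA]


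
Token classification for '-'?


Pattern: operator symbol
Type: OPERATOR


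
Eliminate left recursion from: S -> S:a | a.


Left-recursive alternatives: S:a; non-recursive: a
Introduce S': S -> aS', S' -> :aS' | ε


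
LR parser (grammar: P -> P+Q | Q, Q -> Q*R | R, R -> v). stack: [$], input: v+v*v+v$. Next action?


no handle on stack; shift 'v'
Action: shift


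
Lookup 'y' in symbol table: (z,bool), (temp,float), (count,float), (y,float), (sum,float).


Lookup 'y' → type float


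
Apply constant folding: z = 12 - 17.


12 - 17 = -5 at compile time
Optimized: z = -5


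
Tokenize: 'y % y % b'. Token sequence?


Scan left to right, longest-match per lexeme
Tokens: ID(y), OP(%), ID(y), OP(%), ID(b)


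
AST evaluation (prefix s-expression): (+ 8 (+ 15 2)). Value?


Evaluate inner: (+ 15 2) = 17
Evaluate root: (+ 8 17) = 25
Result: 25


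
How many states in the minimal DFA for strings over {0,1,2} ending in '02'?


Track the longest suffix of input matching a prefix of '02': 3 classes (prefixes of length 0..2)
Minimal DFA: 3 states


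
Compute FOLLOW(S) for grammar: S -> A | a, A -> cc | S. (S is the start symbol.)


$ ∈ FOLLOW(S). For each A -> αBβ: add FIRST(β)\{ε} to FOLLOW(B); if β nullable, add FOLLOW(A).
FOLLOW(S) = {$}


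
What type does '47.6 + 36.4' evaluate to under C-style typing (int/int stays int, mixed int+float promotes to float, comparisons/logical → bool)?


Operand types: float + float
Rule: mixed int/float promotes to float; int/int stays int
Result type: float


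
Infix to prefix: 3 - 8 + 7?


left-to-right (same/higher precedence on left): tree is (+ (- 3 8) 7)
Prefix: + - 3 8 7


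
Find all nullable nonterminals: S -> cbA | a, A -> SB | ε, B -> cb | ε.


A nonterminal is nullable iff some alternative derives ε (directly, or every symbol in it is nullable)
Nullable: {A, B}


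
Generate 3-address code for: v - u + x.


Break into single-operator statements:
t1 = v - u
t2 = t1 + x


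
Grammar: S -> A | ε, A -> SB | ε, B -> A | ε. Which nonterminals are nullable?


A nonterminal is nullable iff some alternative derives ε (directly, or every symbol in it is nullable)
Nullable: {A, B, S}


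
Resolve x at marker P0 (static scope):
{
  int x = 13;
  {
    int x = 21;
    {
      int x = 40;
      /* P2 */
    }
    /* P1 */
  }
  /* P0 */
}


x declared in the same block as P0
x = 13


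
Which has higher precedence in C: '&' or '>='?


'>=' is relational (level 7); '&' is bitwise AND (level 5)
Higher level binds tighter
'>=' has higher precedence than '&'


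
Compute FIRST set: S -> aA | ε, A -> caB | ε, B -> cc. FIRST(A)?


Per alternative of A: FIRST(caB) = {c}; FIRST(ε) = {ε}
FIRST(A) = {c, ε}


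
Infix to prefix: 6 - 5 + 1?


left-to-right (same/higher precedence on left): tree is (+ (- 6 5) 1)
Prefix: + - 6 5 1


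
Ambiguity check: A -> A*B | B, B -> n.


precedence layered via separate nonterminal B: deterministic
Unambiguous


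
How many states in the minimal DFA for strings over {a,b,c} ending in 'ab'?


Track the longest suffix of input matching a prefix of 'ab': 3 classes (prefixes of length 0..2)
Minimal DFA: 3 states


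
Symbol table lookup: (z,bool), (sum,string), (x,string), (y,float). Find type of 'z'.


Lookup 'z' → type bool


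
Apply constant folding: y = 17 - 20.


17 - 20 = -3 at compile time
Optimized: y = -3


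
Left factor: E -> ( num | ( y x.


Common prefix: '('
Factored: E -> ( E', E' -> num | y x


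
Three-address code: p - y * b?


Break into single-operator statements:
t1 = y * b
t2 = p - t1


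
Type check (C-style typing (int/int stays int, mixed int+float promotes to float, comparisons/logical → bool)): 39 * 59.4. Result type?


Operand types: int * float
Rule: mixed int/float promotes to float; int/int stays int
Result type: float


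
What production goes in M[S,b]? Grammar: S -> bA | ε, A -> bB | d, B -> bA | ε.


For [S, b]: 'b' ∈ FIRST(bA)
Entry: S -> bA


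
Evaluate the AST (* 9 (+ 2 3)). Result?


Evaluate inner: (+ 2 3) = 5
Evaluate root: (* 9 5) = 45
Result: 45


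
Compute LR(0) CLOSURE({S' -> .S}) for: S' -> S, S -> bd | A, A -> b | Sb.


Start: S' -> .S
For each item with dot before a nonterminal B, add B -> .γ for every B-production
Closure: [S' -> .S, S -> .bd, S -> .A, A -> .b, A -> .Sb]


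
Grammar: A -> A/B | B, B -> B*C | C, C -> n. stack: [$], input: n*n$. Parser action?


no handle on stack; shift 'n'
Action: shift


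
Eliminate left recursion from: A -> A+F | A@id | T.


Left-recursive alternatives: A+F, A@id; non-recursive: T
Introduce A': A -> TA', A' -> +FA' | @idA' | ε


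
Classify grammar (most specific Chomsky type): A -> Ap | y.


Left-linear: every RHS is a terminal or one nonterminal followed by a terminal
Classification: Type 3 (Regular)


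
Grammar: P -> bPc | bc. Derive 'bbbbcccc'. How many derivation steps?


Derivation: P => bPc => bbPcc => bbbPccc => bbbbcccc
Steps: 4


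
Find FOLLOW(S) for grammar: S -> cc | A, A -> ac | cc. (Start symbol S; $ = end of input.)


$ ∈ FOLLOW(S). For each A -> αBβ: add FIRST(β)\{ε} to FOLLOW(B); if β nullable, add FOLLOW(A).
FOLLOW(S) = {$}


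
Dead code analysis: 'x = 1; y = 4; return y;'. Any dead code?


x is assigned but never read
Dead: 'x = 1'


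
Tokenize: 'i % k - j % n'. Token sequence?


Scan left to right, longest-match per lexeme
Tokens: ID(i), OP(%), ID(k), OP(-), ID(j), OP(%), ID(n)


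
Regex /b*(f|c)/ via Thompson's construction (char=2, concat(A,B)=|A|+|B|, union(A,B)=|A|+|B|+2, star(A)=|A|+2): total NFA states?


Syntax tree has 3 char leaf(s), 1 union(s), 1 star(s)
chars contribute 3×2 = 6; each union adds +2; each star adds +2
Total: 6 + 2 + 2 = 10 states


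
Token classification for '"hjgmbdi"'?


Pattern: double-quoted sequence
Type: STRING_LITERAL


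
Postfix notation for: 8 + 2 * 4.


* has higher precedence, evaluate 2*4 first
Postfix: 8 2 4 * +


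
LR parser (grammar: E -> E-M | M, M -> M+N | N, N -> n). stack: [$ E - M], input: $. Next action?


handle 'E-M' on top; lookahead ∈ FOLLOW(E) = {-, $}
Action: reduce (E -> E-M)


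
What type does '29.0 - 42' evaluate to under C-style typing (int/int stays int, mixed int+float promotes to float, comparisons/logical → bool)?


Operand types: float - int
Rule: mixed int/float promotes to float; int/int stays int
Result type: float


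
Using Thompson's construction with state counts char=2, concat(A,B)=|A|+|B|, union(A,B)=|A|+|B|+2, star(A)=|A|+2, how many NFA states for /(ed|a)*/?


Syntax tree has 3 char leaf(s), 1 union(s), 1 star(s)
chars contribute 3×2 = 6; each union adds +2; each star adds +2
Total: 6 + 2 + 2 = 10 states


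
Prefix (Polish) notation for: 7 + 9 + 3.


left-to-right (same/higher precedence on left): tree is (+ (+ 7 9) 3)
Prefix: + + 7 9 3


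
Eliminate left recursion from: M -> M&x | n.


Left-recursive alternatives: M&x; non-recursive: n
Introduce M': M -> nM', M' -> &xM' | ε


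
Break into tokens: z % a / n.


Scan left to right, longest-match per lexeme
Tokens: ID(z), OP(%), ID(a), OP(/), ID(n)


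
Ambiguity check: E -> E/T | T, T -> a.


precedence layered via separate nonterminal T: deterministic
Unambiguous


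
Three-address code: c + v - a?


Break into single-operator statements:
t1 = c + v
t2 = t1 - a


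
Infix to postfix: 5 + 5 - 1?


Left to right (same or higher precedence on left)
Postfix: 5 5 + 1 -


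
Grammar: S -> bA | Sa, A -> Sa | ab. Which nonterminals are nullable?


A nonterminal is nullable iff some alternative derives ε (directly, or every symbol in it is nullable)
Nullable: {}


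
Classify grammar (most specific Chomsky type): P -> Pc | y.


Left-linear: every RHS is a terminal or one nonterminal followed by a terminal
Classification: Type 3 (Regular)


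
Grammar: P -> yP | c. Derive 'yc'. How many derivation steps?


Derivation: P => yP => yc
Steps: 2


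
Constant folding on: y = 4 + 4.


4 + 4 = 8 at compile time
Optimized: y = 8


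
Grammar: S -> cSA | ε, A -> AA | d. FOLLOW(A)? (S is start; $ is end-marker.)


$ ∈ FOLLOW(S). For each A -> αBβ: add FIRST(β)\{ε} to FOLLOW(B); if β nullable, add FOLLOW(A).
FOLLOW(A) = {$, d}


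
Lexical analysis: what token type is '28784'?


Pattern: digits only
Type: INTEGER_LITERAL


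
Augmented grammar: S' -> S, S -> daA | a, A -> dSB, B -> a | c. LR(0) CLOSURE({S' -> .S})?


Start: S' -> .S
For each item with dot before a nonterminal B, add B -> .γ for every B-production
Closure: [S' -> .S, S -> .daA, S -> .a]


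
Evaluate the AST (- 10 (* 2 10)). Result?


Evaluate inner: (* 2 10) = 20
Evaluate root: (- 10 20) = -10
Result: -10


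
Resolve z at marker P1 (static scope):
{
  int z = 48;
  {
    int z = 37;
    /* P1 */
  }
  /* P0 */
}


z declared in the same block as P1
z = 37


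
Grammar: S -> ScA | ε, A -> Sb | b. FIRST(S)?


Per alternative of S: FIRST(ScA) = {c}; FIRST(ε) = {ε}
FIRST(S) = {c, ε}


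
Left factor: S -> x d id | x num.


Common prefix: 'x'
Factored: S -> x S', S' -> d id | num


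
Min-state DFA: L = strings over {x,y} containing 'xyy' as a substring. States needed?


KMP-style automaton: 3 progress states + 1 absorbing accept = 4
Minimal DFA: 4 states


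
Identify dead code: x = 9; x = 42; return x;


first assignment to x is overwritten before any read
Dead: 'x = 9'


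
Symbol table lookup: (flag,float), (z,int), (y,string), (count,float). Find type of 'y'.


Lookup 'y' → type string


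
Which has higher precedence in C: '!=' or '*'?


'*' is multiplicative (level 10); '!=' is equality (level 6)
Higher level binds tighter
'*' has higher precedence than '!='


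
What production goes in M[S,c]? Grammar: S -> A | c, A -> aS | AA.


For [S, c]: 'c' ∈ FIRST(c)
Entry: S -> c


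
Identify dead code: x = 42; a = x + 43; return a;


x is read by a's definition; a is returned
No dead code


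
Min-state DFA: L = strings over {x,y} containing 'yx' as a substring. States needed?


KMP-style automaton: 2 progress states + 1 absorbing accept = 3
Minimal DFA: 3 states


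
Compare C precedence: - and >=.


'-' is additive (level 9); '>=' is relational (level 7)
Higher level binds tighter
'-' has higher precedence than '>='


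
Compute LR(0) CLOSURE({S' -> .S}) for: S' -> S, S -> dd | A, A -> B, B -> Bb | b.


Start: S' -> .S
For each item with dot before a nonterminal B, add B -> .γ for every B-production
Closure: [S' -> .S, S -> .dd, S -> .A, A -> .B, B -> .Bb, B -> .b]


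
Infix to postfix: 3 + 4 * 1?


* has higher precedence, evaluate 4*1 first
Postfix: 3 4 1 * +


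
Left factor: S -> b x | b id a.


Common prefix: 'b'
Factored: S -> b S', S' -> x | id a


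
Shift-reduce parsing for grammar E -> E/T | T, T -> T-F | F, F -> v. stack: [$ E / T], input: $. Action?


handle 'E/T' on top; lookahead ∈ FOLLOW(E) = {/, $}
Action: reduce (E -> E/T)


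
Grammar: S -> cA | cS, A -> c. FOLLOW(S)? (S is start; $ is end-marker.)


$ ∈ FOLLOW(S). For each A -> αBβ: add FIRST(β)\{ε} to FOLLOW(B); if β nullable, add FOLLOW(A).
FOLLOW(S) = {$}


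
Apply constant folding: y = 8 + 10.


8 + 10 = 18 at compile time
Optimized: y = 18


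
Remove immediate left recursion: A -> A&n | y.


Left-recursive alternatives: A&n; non-recursive: y
Introduce A': A -> yA', A' -> &nA' | ε


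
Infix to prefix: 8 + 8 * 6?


'*' binds tighter: tree is (+ 8 (* 8 6))
Prefix: + 8 * 8 6


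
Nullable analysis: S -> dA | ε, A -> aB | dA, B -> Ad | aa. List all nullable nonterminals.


A nonterminal is nullable iff some alternative derives ε (directly, or every symbol in it is nullable)
Nullable: {S}


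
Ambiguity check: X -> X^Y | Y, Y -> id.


precedence layered via separate nonterminal Y: deterministic
Unambiguous


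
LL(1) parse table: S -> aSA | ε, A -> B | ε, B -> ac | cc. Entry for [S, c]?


For [S, c]: ε is nullable and 'c' ∈ FOLLOW(S)
Entry: S -> ε


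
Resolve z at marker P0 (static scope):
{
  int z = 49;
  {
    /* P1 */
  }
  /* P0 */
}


z declared in the same block as P0
z = 49


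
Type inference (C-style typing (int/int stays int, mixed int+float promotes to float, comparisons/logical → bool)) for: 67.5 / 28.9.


Operand types: float / float
Rule: mixed int/float promotes to float; int/int stays int
Result type: float


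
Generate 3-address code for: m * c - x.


Break into single-operator statements:
t1 = m * c
t2 = t1 - x


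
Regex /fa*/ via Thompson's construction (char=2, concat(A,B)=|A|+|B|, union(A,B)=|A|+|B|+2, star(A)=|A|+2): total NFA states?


Syntax tree has 2 char leaf(s), 0 union(s), 1 star(s)
chars contribute 2×2 = 4; each union adds +2; each star adds +2
Total: 4 + 0 + 2 = 6 states


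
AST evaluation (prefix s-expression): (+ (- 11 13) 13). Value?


Evaluate inner: (- 11 13) = -2
Evaluate root: (+ -2 13) = 11
Result: 11


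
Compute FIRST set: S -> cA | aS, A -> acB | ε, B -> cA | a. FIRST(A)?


Per alternative of A: FIRST(acB) = {a}; FIRST(ε) = {ε}
FIRST(A) = {a, ε}


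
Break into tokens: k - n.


Scan left to right, longest-match per lexeme
Tokens: ID(k), OP(-), ID(n)


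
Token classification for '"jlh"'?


Pattern: double-quoted sequence
Type: STRING_LITERAL


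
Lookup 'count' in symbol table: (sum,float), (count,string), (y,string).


Lookup 'count' → type string


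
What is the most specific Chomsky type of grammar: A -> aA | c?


Right-linear: every RHS is a terminal or a terminal followed by one nonterminal
Classification: Type 3 (Regular)


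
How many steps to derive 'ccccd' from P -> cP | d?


Derivation: P => cP => ccP => cccP => ccccP => ccccd
Steps: 5


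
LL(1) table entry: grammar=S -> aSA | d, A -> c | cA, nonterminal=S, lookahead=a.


For [S, a]: 'a' ∈ FIRST(aSA)
Entry: S -> aSA


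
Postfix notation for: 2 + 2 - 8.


Left to right (same or higher precedence on left)
Postfix: 2 2 + 8 -


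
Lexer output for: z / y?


Scan left to right, longest-match per lexeme
Tokens: ID(z), OP(/), ID(y)


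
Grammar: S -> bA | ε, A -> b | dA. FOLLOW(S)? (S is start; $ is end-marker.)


$ ∈ FOLLOW(S). For each A -> αBβ: add FIRST(β)\{ε} to FOLLOW(B); if β nullable, add FOLLOW(A).
FOLLOW(S) = {$}


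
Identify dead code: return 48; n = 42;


statement follows a return and is unreachable
Dead: 'n = 42'


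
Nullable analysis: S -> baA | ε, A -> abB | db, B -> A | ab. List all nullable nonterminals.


A nonterminal is nullable iff some alternative derives ε (directly, or every symbol in it is nullable)
Nullable: {S}


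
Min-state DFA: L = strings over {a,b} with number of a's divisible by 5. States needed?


Track (count of a) mod 5: states 0..4, accept at 0
Minimal DFA: 5 states


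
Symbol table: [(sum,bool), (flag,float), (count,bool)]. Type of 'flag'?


Lookup 'flag' → type float


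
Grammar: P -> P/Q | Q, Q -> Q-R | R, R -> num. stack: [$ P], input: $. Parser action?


start symbol P on stack, input exhausted
Action: accept


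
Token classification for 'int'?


Pattern: reserved word
Type: KEYWORD


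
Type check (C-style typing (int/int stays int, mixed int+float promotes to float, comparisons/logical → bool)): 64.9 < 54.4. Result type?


Operand types: float < float
Rule: comparison yields bool
Result type: bool


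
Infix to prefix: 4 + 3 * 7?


'*' binds tighter: tree is (+ 4 (* 3 7))
Prefix: + 4 * 3 7


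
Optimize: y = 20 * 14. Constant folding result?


20 * 14 = 280 at compile time
Optimized: y = 280


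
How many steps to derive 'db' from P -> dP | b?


Derivation: P => dP => db
Steps: 2


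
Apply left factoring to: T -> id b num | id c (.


Common prefix: 'id'
Factored: T -> id T', T' -> b num | c (


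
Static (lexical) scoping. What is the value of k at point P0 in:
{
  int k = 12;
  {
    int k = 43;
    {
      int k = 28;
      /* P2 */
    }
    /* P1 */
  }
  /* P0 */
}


k declared in the same block as P0
k = 12


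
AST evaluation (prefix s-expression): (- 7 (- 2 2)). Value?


Evaluate inner: (- 2 2) = 0
Evaluate root: (- 7 0) = 7
Result: 7


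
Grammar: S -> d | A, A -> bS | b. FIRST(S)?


Per alternative of S: FIRST(d) = {d}; FIRST(A) = {b}
FIRST(S) = {b, d}


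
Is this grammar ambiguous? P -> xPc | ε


balanced x^n…c^n: each string has a unique parse
Unambiguous


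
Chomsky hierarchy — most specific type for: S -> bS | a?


Right-linear: every RHS is a terminal or a terminal followed by one nonterminal
Classification: Type 3 (Regular)


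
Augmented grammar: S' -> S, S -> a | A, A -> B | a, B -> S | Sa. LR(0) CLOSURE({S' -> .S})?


Start: S' -> .S
For each item with dot before a nonterminal B, add B -> .γ for every B-production
Closure: [S' -> .S, S -> .a, S -> .A, A -> .B, A -> .a, B -> .S, B -> .Sa]


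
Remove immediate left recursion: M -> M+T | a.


Left-recursive alternatives: M+T; non-recursive: a
Introduce M': M -> aM', M' -> +TM' | ε


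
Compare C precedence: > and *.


'*' is multiplicative (level 10); '>' is relational (level 7)
Higher level binds tighter
'*' has higher precedence than '>'


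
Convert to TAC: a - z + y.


Break into single-operator statements:
t1 = a - z
t2 = t1 + y


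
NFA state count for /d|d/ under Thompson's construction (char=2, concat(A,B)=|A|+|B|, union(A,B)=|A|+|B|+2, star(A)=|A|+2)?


Syntax tree has 2 char leaf(s), 1 union(s), 0 star(s)
chars contribute 2×2 = 4; each union adds +2; each star adds +2
Total: 4 + 2 + 0 = 6 states


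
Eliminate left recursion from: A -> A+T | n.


Left-recursive alternatives: A+T; non-recursive: n
Introduce A': A -> nA', A' -> +TA' | ε


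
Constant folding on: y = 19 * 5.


19 * 5 = 95 at compile time
Optimized: y = 95


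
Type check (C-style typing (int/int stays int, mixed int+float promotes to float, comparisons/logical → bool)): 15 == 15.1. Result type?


Operand types: int == float
Rule: comparison yields bool
Result type: bool


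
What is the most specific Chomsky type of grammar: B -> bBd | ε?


Single nonterminal LHS, but b^n d^n is not regular
Classification: Type 2 (Context-Free)


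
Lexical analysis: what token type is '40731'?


Pattern: digits only
Type: INTEGER_LITERAL


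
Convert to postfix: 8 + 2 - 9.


Left to right (same or higher precedence on left)
Postfix: 8 2 + 9 -


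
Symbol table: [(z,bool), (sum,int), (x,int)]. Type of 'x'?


Lookup 'x' → type int


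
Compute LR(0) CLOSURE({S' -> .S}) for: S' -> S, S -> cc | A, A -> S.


Start: S' -> .S
For each item with dot before a nonterminal B, add B -> .γ for every B-production
Closure: [S' -> .S, S -> .cc, S -> .A, A -> .S]


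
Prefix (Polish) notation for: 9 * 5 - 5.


left-to-right (same/higher precedence on left): tree is (- (* 9 5) 5)
Prefix: - * 9 5 5


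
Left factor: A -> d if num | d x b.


Common prefix: 'd'
Factored: A -> d A', A' -> if num | x b


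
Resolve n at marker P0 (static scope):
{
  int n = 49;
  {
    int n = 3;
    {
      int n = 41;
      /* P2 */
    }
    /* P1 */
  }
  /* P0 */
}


n declared in the same block as P0
n = 49


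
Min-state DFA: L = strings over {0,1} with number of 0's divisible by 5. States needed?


Track (count of 0) mod 5: states 0..4, accept at 0
Minimal DFA: 5 states


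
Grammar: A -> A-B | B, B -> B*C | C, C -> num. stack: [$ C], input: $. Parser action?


'C' (not preceded by B*) is the handle for B -> C
Action: reduce (B -> C)


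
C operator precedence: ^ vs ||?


'^' is bitwise XOR (level 4); '||' is logical OR (level 1)
Higher level binds tighter
'^' has higher precedence than '||'


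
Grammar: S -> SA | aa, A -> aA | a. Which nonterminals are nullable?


A nonterminal is nullable iff some alternative derives ε (directly, or every symbol in it is nullable)
Nullable: {}


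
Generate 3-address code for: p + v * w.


Break into single-operator statements:
t1 = v * w
t2 = p + t1


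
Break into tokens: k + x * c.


Scan left to right, longest-match per lexeme
Tokens: ID(k), OP(+), ID(x), OP(*), ID(c)


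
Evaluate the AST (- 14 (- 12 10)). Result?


Evaluate inner: (- 12 10) = 2
Evaluate root: (- 14 2) = 12
Result: 12


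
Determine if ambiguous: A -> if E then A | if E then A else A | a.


dangling else: 'if E then if E then a else a' parses two ways
Ambiguous


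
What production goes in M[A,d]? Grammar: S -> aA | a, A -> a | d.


For [A, d]: 'd' ∈ FIRST(d)
Entry: A -> d


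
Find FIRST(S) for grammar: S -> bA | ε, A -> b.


Per alternative of S: FIRST(bA) = {b}; FIRST(ε) = {ε}
FIRST(S) = {b, ε}


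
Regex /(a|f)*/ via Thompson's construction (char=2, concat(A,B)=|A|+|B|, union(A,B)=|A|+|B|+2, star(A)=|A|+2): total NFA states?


Syntax tree has 2 char leaf(s), 1 union(s), 1 star(s)
chars contribute 2×2 = 4; each union adds +2; each star adds +2
Total: 4 + 2 + 2 = 8 states


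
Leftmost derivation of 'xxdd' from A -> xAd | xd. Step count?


Derivation: A => xAd => xxdd
Steps: 2


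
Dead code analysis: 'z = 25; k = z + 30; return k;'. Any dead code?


z is read by k's definition; k is returned
No dead code


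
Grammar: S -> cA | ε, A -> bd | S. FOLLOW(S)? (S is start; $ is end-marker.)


$ ∈ FOLLOW(S). For each A -> αBβ: add FIRST(β)\{ε} to FOLLOW(B); if β nullable, add FOLLOW(A).
FOLLOW(S) = {$}


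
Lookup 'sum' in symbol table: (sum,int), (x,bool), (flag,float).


Lookup 'sum' → type int


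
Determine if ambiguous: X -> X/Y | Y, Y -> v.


precedence layered via separate nonterminal Y: deterministic
Unambiguous


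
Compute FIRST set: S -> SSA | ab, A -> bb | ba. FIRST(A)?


Per alternative of A: FIRST(bb) = {b}; FIRST(ba) = {b}
FIRST(A) = {b}


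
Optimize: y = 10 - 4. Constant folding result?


10 - 4 = 6 at compile time
Optimized: y = 6


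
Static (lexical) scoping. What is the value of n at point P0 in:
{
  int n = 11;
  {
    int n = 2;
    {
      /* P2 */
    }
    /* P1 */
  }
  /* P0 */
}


n declared in the same block as P0
n = 11


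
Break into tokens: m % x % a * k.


Scan left to right, longest-match per lexeme
Tokens: ID(m), OP(%), ID(x), OP(%), ID(a), OP(*), ID(k)


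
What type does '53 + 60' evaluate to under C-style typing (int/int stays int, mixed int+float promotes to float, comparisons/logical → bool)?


Operand types: int + int
Rule: mixed int/float promotes to float; int/int stays int
Result type: int


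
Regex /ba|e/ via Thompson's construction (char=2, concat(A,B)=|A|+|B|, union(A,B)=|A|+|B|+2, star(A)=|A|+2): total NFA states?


Syntax tree has 3 char leaf(s), 1 union(s), 0 star(s)
chars contribute 3×2 = 6; each union adds +2; each star adds +2
Total: 6 + 2 + 0 = 8 states


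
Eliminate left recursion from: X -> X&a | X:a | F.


Left-recursive alternatives: X&a, X:a; non-recursive: F
Introduce X': X -> FX', X' -> &aX' | :aX' | ε


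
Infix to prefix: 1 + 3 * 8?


'*' binds tighter: tree is (+ 1 (* 3 8))
Prefix: + 1 * 3 8


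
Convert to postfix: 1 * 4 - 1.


Left to right (same or higher precedence on left)
Postfix: 1 4 * 1 -


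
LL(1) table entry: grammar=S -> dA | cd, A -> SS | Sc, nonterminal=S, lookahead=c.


For [S, c]: 'c' ∈ FIRST(cd)
Entry: S -> cd


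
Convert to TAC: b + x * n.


Break into single-operator statements:
t1 = x * n
t2 = b + t1


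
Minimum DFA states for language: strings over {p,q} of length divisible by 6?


Track length mod 6: states 0..5, accept at 0
Minimal DFA: 6 states


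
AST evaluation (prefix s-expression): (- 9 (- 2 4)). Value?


Evaluate inner: (- 2 4) = -2
Evaluate root: (- 9 -2) = 11
Result: 11


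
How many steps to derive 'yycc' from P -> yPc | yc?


Derivation: P => yPc => yycc
Steps: 2


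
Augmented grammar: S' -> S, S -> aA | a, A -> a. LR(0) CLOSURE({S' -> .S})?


Start: S' -> .S
For each item with dot before a nonterminal B, add B -> .γ for every B-production
Closure: [S' -> .S, S -> .aA, S -> .a]


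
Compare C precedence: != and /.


'/' is multiplicative (level 10); '!=' is equality (level 6)
Higher level binds tighter
'/' has higher precedence than '!='


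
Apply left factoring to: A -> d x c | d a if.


Common prefix: 'd'
Factored: A -> d A', A' -> x c | a if
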